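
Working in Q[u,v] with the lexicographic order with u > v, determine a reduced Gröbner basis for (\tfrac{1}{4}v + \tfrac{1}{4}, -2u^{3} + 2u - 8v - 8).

f_1 = \tfrac{1}{4}v + \tfrac{1}{4}, LT = v.
f_2 = -2u^{3} + 2u - 8v - 8, LT = u^{3}.

The S-polynomials (S(f_1,f_2)) all reduce to 0 modulo the current basis, so we have a Gröbner basis.

G = {u^{3} - u, v + 1}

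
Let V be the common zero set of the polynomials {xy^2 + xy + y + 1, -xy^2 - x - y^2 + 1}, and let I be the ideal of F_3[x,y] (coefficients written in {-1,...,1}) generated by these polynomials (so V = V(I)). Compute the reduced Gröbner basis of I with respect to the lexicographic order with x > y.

G = {x - y^3 - y^2, y^4 + y^2 + y - 1}

f_1 = xy^2 + xy + y + 1, LT = xy^2.
f_2 = -xy^2 - x - y^2 + 1, LT = xy^2.

S(f_1,f_2): lcm = xy^2. S = xy - x - y^2 + y - 1.
  leading term xy: no divisor's leading term divides it; move xy to the remainder.
  leading term x: no divisor's leading term divides it; move -x to the remainder.
  leading term y^2: no divisor's leading term divides it; move -y^2 to the remainder.
  leading term y: no divisor's leading term divides it; move y to the remainder.
  leading term 1: no divisor's leading term divides it; move -1 to the remainder.
  remainder xy - x - y^2 + y - 1 ≠ 0; add g_3 = xy - x - y^2 + y - 1 to the basis.

S(f_1,g_3): lcm = xy^2. S = -xy + y^3 - y^2 - y + 1.
  leading term xy: subtract (-1)·g_3 from -xy + y^3 - y^2 - y + 1 → -x + y^3 + y^2
  leading term x: no divisor's leading term divides it; move -x to the remainder.
  leading term y^3: no divisor's leading term divides it; move y^3 to the remainder.
  leading term y^2: no divisor's leading term divides it; move y^2 to the remainder.
  remainder -x + y^3 + y^2 ≠ 0; add g_4 = -x + y^3 + y^2 to the basis.

S(f_2,g_3): lcm = xy^2. S = xy + x + y^3 + y - 1.
  leading term xy: subtract (1)·g_3 from xy + x + y^3 + y - 1 → -x + y^3 + y^2
  leading term x: subtract (1)·g_4 from -x + y^3 + y^2 → 0
  remainder 0.

S(f_1,g_4): lcm = xy^2. S = xy + y^5 + y^4 + y + 1.
  leading term xy: subtract (1)·g_3 from xy + y^5 + y^4 + y + 1 → x + y^5 + y^4 + y^2 - 1
  leading term x: subtract (-1)·g_4 from x + y^5 + y^4 + y^2 - 1 → y^5 + y^4 + y^3 - y^2 - 1
  leading term y^5: no divisor's leading term divides it; move y^5 to the remainder.
  leading term y^4: no divisor's leading term divides it; move y^4 to the remainder.
  leading term y^3: no divisor's leading term divides it; move y^3 to the remainder.
  leading term y^2: no divisor's leading term divides it; move -y^2 to the remainder.
  leading term 1: no divisor's leading term divides it; move -1 to the remainder.
  remainder y^5 + y^4 + y^3 - y^2 - 1 ≠ 0; add g_5 = y^5 + y^4 + y^3 - y^2 - 1 to the basis.

S(f_2,g_4): lcm = xy^2. S = x + y^5 + y^4 + y^2 - 1.
  leading term x: subtract (-1)·g_4 from x + y^5 + y^4 + y^2 - 1 → y^5 + y^4 + y^3 - y^2 - 1
  leading term y^5: subtract (1)·g_5 from y^5 + y^4 + y^3 - y^2 - 1 → 0
  remainder 0.

S(g_3,g_4): lcm = xy. S = -x + y^4 + y^3 - y^2 + y - 1.
  leading term x: subtract (1)·g_4 from -x + y^4 + y^3 - y^2 + y - 1 → y^4 + y^2 + y - 1
  leading term y^4: no divisor's leading term divides it; move y^4 to the remainder.
  leading term y^2: no divisor's leading term divides it; move y^2 to the remainder.
  leading term y: no divisor's leading term divides it; move y to the remainder.
  leading term 1: no divisor's leading term divides it; move -1 to the remainder.
  remainder y^4 + y^2 + y - 1 ≠ 0; add g_6 = y^4 + y^2 + y - 1 to the basis.

S(f_1,g_5): lcm = xy^5. S = -xy^3 + xy^2 + x + y^4 + y^3.
  leading term xy^3: subtract (-y)·f_1 from -xy^3 + xy^2 + x + y^4 + y^3 → -xy^2 + x + y^4 + y^3 + y^2 + y
  leading term xy^2: subtract (-1)·f_1 from -xy^2 + x + y^4 + y^3 + y^2 + y → xy + x + y^4 + y^3 + y^2 - y + 1
  leading term xy: subtract (1)·g_3 from xy + x + y^4 + y^3 + y^2 - y + 1 → -x + y^4 + y^3 - y^2 + y - 1
  leading term x: subtract (1)·g_4 from -x + y^4 + y^3 - y^2 + y - 1 → y^4 + y^2 + y - 1
  leading term y^4: subtract (1)·g_6 from y^4 + y^2 + y - 1 → 0
  remainder 0.

S(f_2,g_5): lcm = xy^5. S = -xy^4 + xy^2 + x + y^5 - y^3.
  leading term xy^4: subtract (-y^2)·f_1 from -xy^4 + xy^2 + x + y^5 - y^3 → xy^3 + xy^2 + x + y^5 + y^2
  leading term xy^3: subtract (y)·f_1 from xy^3 + xy^2 + x + y^5 + y^2 → x + y^5 - y
  leading term x: subtract (-1)·g_4 from x + y^5 - y → y^5 + y^3 + y^2 - y
  leading term y^5: subtract (1)·g_5 from y^5 + y^3 + y^2 - y → -y^4 - y^2 - y + 1
  leading term y^4: subtract (-1)·g_6 from -y^4 - y^2 - y + 1 → 0
  remainder 0.

S(g_3,g_5): lcm = xy^5. S = xy^4 - xy^3 + xy^2 + x - y^6 + y^5 - y^4.
  leading term xy^4: subtract (y^2)·f_1 from xy^4 - xy^3 + xy^2 + x - y^6 + y^5 - y^4 → xy^3 + xy^2 + x - y^6 + y^5 - y^4 - y^3 - y^2
  leading term xy^3: subtract (y)·f_1 from xy^3 + xy^2 + x - y^6 + y^5 - y^4 - y^3 - y^2 → x - y^6 + y^5 - y^4 - y^3 + y^2 - y
  leading term x: subtract (-1)·g_4 from x - y^6 + y^5 - y^4 - y^3 + y^2 - y → -y^6 + y^5 - y^4 - y^2 - y
  leading term y^6: subtract (-y)·g_5 from -y^6 + y^5 - y^4 - y^2 - y → -y^5 - y^3 - y^2 + y
  leading term y^5: subtract (-1)·g_5 from -y^5 - y^3 - y^2 + y → y^4 + y^2 + y - 1
  leading term y^4: subtract (1)·g_6 from y^4 + y^2 + y - 1 → 0
  remainder 0.

S(g_4,g_5): leading monomials are coprime, so the S-polynomial reduces to 0 (Buchberger's first criterion).
S(f_1,g_6): lcm = xy^4. S = xy^3 - xy^2 - xy + x + y^3 + y^2.
  leading term xy^3: subtract (y)·f_1 from xy^3 - xy^2 - xy + x + y^3 + y^2 → xy^2 - xy + x + y^3 - y
  leading term xy^2: subtract (1)·f_1 from xy^2 - xy + x + y^3 - y → xy + x + y^3 + y - 1
  leading term xy: subtract (1)·g_3 from xy + x + y^3 + y - 1 → -x + y^3 + y^2
  leading term x: subtract (1)·g_4 from -x + y^3 + y^2 → 0
  remainder 0.

S(f_2,g_6): lcm = xy^4. S = -xy + x + y^4 - y^2.
  leading term xy: subtract (-1)·g_3 from -xy + x + y^4 - y^2 → y^4 + y^2 + y - 1
  leading term y^4: subtract (1)·g_6 from y^4 + y^2 + y - 1 → 0
  remainder 0.

S(g_3,g_6): lcm = xy^4. S = -xy^3 - xy^2 - xy + x - y^5 + y^4 - y^3.
  leading term xy^3: subtract (-y)·f_1 from -xy^3 - xy^2 - xy + x - y^5 + y^4 - y^3 → -xy + x - y^5 + y^4 - y^3 + y^2 + y
  leading term xy: subtract (-1)·g_3 from -xy + x - y^5 + y^4 - y^3 + y^2 + y → -y^5 + y^4 - y^3 - y - 1
  leading term y^5: subtract (-1)·g_5 from -y^5 + y^4 - y^3 - y - 1 → -y^4 - y^2 - y + 1
  leading term y^4: subtract (-1)·g_6 from -y^4 - y^2 - y + 1 → 0
  remainder 0.

S(g_4,g_6): leading monomials are coprime, so the S-polynomial reduces to 0 (Buchberger's first criterion).
S(g_5,g_6): lcm = y^5. S = y^4 + y^2 + y - 1.
  leading term y^4: subtract (1)·g_6 from y^4 + y^2 + y - 1 → 0
  remainder 0.

Every S-polynomial of the final basis reduces to 0, so we have a Gröbner basis.
Inter-reduce: drop elements whose leading term is divisible by another's, tail-reduce, and make monic.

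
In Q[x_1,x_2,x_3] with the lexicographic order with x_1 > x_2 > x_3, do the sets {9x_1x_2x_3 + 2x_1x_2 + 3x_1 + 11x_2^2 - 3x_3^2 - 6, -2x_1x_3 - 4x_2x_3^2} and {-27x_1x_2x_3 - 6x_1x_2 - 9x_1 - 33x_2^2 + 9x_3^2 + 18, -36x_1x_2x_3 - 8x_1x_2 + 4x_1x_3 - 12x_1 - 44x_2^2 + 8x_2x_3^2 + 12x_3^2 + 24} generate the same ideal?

Two ideals are equal iff their reduced Gröbner bases coincide (the reduced basis is unique for a fixed ordering).
Buchberger on the first generating set:
f_1 = 9x_1x_2x_3 + 2x_1x_2 + 3x_1 + 11x_2^2 - 3x_3^2 - 6, LT = x_1x_2x_3.
f_2 = -2x_1x_3 - 4x_2x_3^2, LT = x_1x_3.

S(f_1,f_2): lcm = x_1x_2x_3. S = 2/9x_1x_2 + 1/3x_1 - 2x_2^2x_3^2 + 11/9x_2^2 - 1/3x_3^2 - 2/3.
  leading term x_1x_2: no divisor's leading term divides it; move 2/9x_1x_2 to the remainder.
  leading term x_1: no divisor's leading term divides it; move 1/3x_1 to the remainder.
  leading term x_2^2x_3^2: no divisor's leading term divides it; move -2x_2^2x_3^2 to the remainder.
  leading term x_2^2: no divisor's leading term divides it; move 11/9x_2^2 to the remainder.
  leading term x_3^2: no divisor's leading term divides it; move -1/3x_3^2 to the remainder.
  leading term 1: no divisor's leading term divides it; move -2/3 to the remainder.
  remainder 2/9x_1x_2 + 1/3x_1 - 2x_2^2x_3^2 + 11/9x_2^2 - 1/3x_3^2 - 2/3 ≠ 0; add g_3 = 2/9x_1x_2 + 1/3x_1 - 2x_2^2x_3^2 + 11/9x_2^2 - 1/3x_3^2 - 2/3 to the basis.

S(f_1,g_3): lcm = x_1x_2x_3. S = 2/9x_1x_2 - 3/2x_1x_3 + 1/3x_1 + 9x_2^2x_3^3 - 11/2x_2^2x_3 + 11/9x_2^2 + 3/2x_3^3 - 1/3x_3^2 + 3x_3 - 2/3.
  leading term x_1x_2: subtract (1)·g_3 from 2/9x_1x_2 - 3/2x_1x_3 + 1/3x_1 + 9x_2^2x_3^3 - 11/2x_2^2x_3 + 11/9x_2^2 + 3/2x_3^3 - 1/3x_3^2 + 3x_3 - 2/3 → -3/2x_1x_3 + 9x_2^2x_3^3 + 2x_2^2x_3^2 - 11/2x_2^2x_3 + 3/2x_3^3 + 3x_3
  leading term x_1x_3: subtract (3/4)·f_2 from -3/2x_1x_3 + 9x_2^2x_3^3 + 2x_2^2x_3^2 - 11/2x_2^2x_3 + 3/2x_3^3 + 3x_3 → 9x_2^2x_3^3 + 2x_2^2x_3^2 - 11/2x_2^2x_3 + 3x_2x_3^2 + 3/2x_3^3 + 3x_3
  leading term x_2^2x_3^3: no divisor's leading term divides it; move 9x_2^2x_3^3 to the remainder.
  leading term x_2^2x_3^2: no divisor's leading term divides it; move 2x_2^2x_3^2 to the remainder.
  leading term x_2^2x_3: no divisor's leading term divides it; move -11/2x_2^2x_3 to the remainder.
  leading term x_2x_3^2: no divisor's leading term divides it; move 3x_2x_3^2 to the remainder.
  leading term x_3^3: no divisor's leading term divides it; move 3/2x_3^3 to the remainder.
  leading term x_3: no divisor's leading term divides it; move 3x_3 to the remainder.
  remainder 9x_2^2x_3^3 + 2x_2^2x_3^2 - 11/2x_2^2x_3 + 3x_2x_3^2 + 3/2x_3^3 + 3x_3 ≠ 0; add g_4 = 9x_2^2x_3^3 + 2x_2^2x_3^2 - 11/2x_2^2x_3 + 3x_2x_3^2 + 3/2x_3^3 + 3x_3 to the basis.

The other S-polynomials (S(f_2,g_3), S(f_1,g_4), S(f_2,g_4), S(g_3,g_4)) all reduce to 0 modulo the current basis, so we have a Gröbner basis.
Inter-reduce: drop elements whose leading term is divisible by another's, tail-reduce, and make monic.
Reduced Gröbner basis: {x_1x_2 + 3/2x_1 - 9x_2^2x_3^2 + 11/2x_2^2 - 3/2x_3^2 - 3, x_1x_3 + 2x_2x_3^2, x_2^2x_3^3 + 2/9x_2^2x_3^2 - 11/18x_2^2x_3 + 1/3x_2x_3^2 + 1/6x_3^3 + 1/3x_3}.

Buchberger on the second generating set:
h_1 = -27x_1x_2x_3 - 6x_1x_2 - 9x_1 - 33x_2^2 + 9x_3^2 + 18, LT = x_1x_2x_3.
h_2 = -36x_1x_2x_3 - 8x_1x_2 + 4x_1x_3 - 12x_1 - 44x_2^2 + 8x_2x_3^2 + 12x_3^2 + 24, LT = x_1x_2x_3.

S(h_1,h_2): lcm = x_1x_2x_3. S = 1/9x_1x_3 + 2/9x_2x_3^2.
  leading term x_1x_3: no divisor's leading term divides it; move 1/9x_1x_3 to the remainder.
  leading term x_2x_3^2: no divisor's leading term divides it; move 2/9x_2x_3^2 to the remainder.
  remainder 1/9x_1x_3 + 2/9x_2x_3^2 ≠ 0; add k_3 = 1/9x_1x_3 + 2/9x_2x_3^2 to the basis.

S(h_1,k_3): lcm = x_1x_2x_3. S = 2/9x_1x_2 + 1/3x_1 - 2x_2^2x_3^2 + 11/9x_2^2 - 1/3x_3^2 - 2/3.
  leading term x_1x_2: no divisor's leading term divides it; move 2/9x_1x_2 to the remainder.
  leading term x_1: no divisor's leading term divides it; move 1/3x_1 to the remainder.
  leading term x_2^2x_3^2: no divisor's leading term divides it; move -2x_2^2x_3^2 to the remainder.
  leading term x_2^2: no divisor's leading term divides it; move 11/9x_2^2 to the remainder.
  leading term x_3^2: no divisor's leading term divides it; move -1/3x_3^2 to the remainder.
  leading term 1: no divisor's leading term divides it; move -2/3 to the remainder.
  remainder 2/9x_1x_2 + 1/3x_1 - 2x_2^2x_3^2 + 11/9x_2^2 - 1/3x_3^2 - 2/3 ≠ 0; add k_4 = 2/9x_1x_2 + 1/3x_1 - 2x_2^2x_3^2 + 11/9x_2^2 - 1/3x_3^2 - 2/3 to the basis.

S(h_1,k_4): lcm = x_1x_2x_3. S = 2/9x_1x_2 - 3/2x_1x_3 + 1/3x_1 + 9x_2^2x_3^3 - 11/2x_2^2x_3 + 11/9x_2^2 + 3/2x_3^3 - 1/3x_3^2 + 3x_3 - 2/3.
  leading term x_1x_2: subtract (1)·k_4 from 2/9x_1x_2 - 3/2x_1x_3 + 1/3x_1 + 9x_2^2x_3^3 - 11/2x_2^2x_3 + 11/9x_2^2 + 3/2x_3^3 - 1/3x_3^2 + 3x_3 - 2/3 → -3/2x_1x_3 + 9x_2^2x_3^3 + 2x_2^2x_3^2 - 11/2x_2^2x_3 + 3/2x_3^3 + 3x_3
  leading term x_1x_3: subtract (-27/2)·k_3 from -3/2x_1x_3 + 9x_2^2x_3^3 + 2x_2^2x_3^2 - 11/2x_2^2x_3 + 3/2x_3^3 + 3x_3 → 9x_2^2x_3^3 + 2x_2^2x_3^2 - 11/2x_2^2x_3 + 3x_2x_3^2 + 3/2x_3^3 + 3x_3
  leading term x_2^2x_3^3: no divisor's leading term divides it; move 9x_2^2x_3^3 to the remainder.
  leading term x_2^2x_3^2: no divisor's leading term divides it; move 2x_2^2x_3^2 to the remainder.
  leading term x_2^2x_3: no divisor's leading term divides it; move -11/2x_2^2x_3 to the remainder.
  leading term x_2x_3^2: no divisor's leading term divides it; move 3x_2x_3^2 to the remainder.
  leading term x_3^3: no divisor's leading term divides it; move 3/2x_3^3 to the remainder.
  leading term x_3: no divisor's leading term divides it; move 3x_3 to the remainder.
  remainder 9x_2^2x_3^3 + 2x_2^2x_3^2 - 11/2x_2^2x_3 + 3x_2x_3^2 + 3/2x_3^3 + 3x_3 ≠ 0; add k_5 = 9x_2^2x_3^3 + 2x_2^2x_3^2 - 11/2x_2^2x_3 + 3x_2x_3^2 + 3/2x_3^3 + 3x_3 to the basis.

The other S-polynomials (S(h_2,k_3), S(h_2,k_4), S(k_3,k_4), S(h_1,k_5), S(h_2,k_5), S(k_3,k_5), S(k_4,k_5)) all reduce to 0 modulo the current basis, so we have a Gröbner basis.
Inter-reduce: drop elements whose leading term is divisible by another's, tail-reduce, and make monic.
Reduced Gröbner basis: {x_1x_2 + 3/2x_1 - 9x_2^2x_3^2 + 11/2x_2^2 - 3/2x_3^2 - 3, x_1x_3 + 2x_2x_3^2, x_2^2x_3^3 + 2/9x_2^2x_3^2 - 11/18x_2^2x_3 + 1/3x_2x_3^2 + 1/6x_3^3 + 1/3x_3}.

Same reduced basis, so the two generating sets span the same ideal.
The choice of monomial ordering does not affect the verdict — as long as both bases are computed under the same ordering, their equality decides ideal equality.

Yes, the ideals are equal.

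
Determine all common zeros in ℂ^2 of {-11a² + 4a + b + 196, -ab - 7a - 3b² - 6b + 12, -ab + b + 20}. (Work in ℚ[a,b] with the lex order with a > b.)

Compute a lex Gröbner basis by Buchberger's algorithm.
f_1 = -11a² + 4a + b + 196, LT = a².
f_2 = -ab - 7a - 3b² - 6b + 12, LT = ab.
f_3 = -ab + b + 20, LT = ab.

S(f_1,f_2): lcm = a²b. S = -7a² - 3ab² - 70/11ab + 12a - 1/11b² - 196/11b.
  reduce S modulo (f_1, f_2, f_3):
  remainder -93a + 9b³ - 26b² - 1565/11b + 560/11 ≠ 0; add h_4 = -93a + 9b³ - 26b² - 1565/11b + 560/11 to the basis.

S(f_1,f_3): lcm = a²b. S = 7/11ab + 20a - 1/11b² - 196/11b.
  reduce S modulo (f_1, f_2, f_3, h_4):
  remainder 513/341b³ - 2164/341b² - 170363/3751b + 60564/3751 ≠ 0; add h_5 = 513/341b³ - 2164/341b² - 170363/3751b + 60564/3751 to the basis.

S(f_2,f_3): lcm = ab. S = 7a + 3b² + 7b + 8.
  reduce S modulo (f_1, f_2, f_3, h_4, h_5):
  remainder 667/171b² + 2863/171b + 260/57 ≠ 0; add h_6 = 667/171b² + 2863/171b + 260/57 to the basis.

S(f_1,h_4): lcm = a². S = 3/31ab³ - 26/93ab² - 1565/1023ab + 188/1023a - 1/11b - 196/11.
  reduce S modulo (f_1, f_2, f_3, h_4, h_5, h_6):
  remainder 6067477/342171b + 24269908/342171 ≠ 0; add h_7 = 6067477/342171b + 24269908/342171 to the basis.

The other S-polynomials (S(f_2,h_4), S(f_3,h_4), S(f_1,h_5), S(f_2,h_5), S(f_3,h_5), S(h_4,h_5), S(f_1,h_6), S(f_2,h_6), S(f_3,h_6), S(h_4,h_6), S(h_5,h_6), S(f_1,h_7), S(f_2,h_7), S(f_3,h_7), S(h_4,h_7), S(h_5,h_7), S(h_6,h_7)) all reduce to 0 modulo the current basis, so we have a Gröbner basis.
Inter-reduce: drop elements whose leading term is divisible by another's, tail-reduce, and make monic.
Reduced Gröbner basis: {a + 4, b + 4}.

Since the basis is lex-ordered, b + 4 is univariate in b. Its roots are {-4}. Back-substituting each root into the other basis elements fixes the other coordinates.
  b = -4: the earlier basis element becomes a + 4 = 0, giving a = -4 — point (-4, -4).

{(-4, -4)}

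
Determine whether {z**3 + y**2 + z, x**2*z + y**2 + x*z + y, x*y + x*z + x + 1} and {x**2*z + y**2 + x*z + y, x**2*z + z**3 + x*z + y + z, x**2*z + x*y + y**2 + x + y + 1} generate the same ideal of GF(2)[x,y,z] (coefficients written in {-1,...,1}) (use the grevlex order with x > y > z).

Yes, the ideals are equal.

Two ideals are equal iff their reduced Gröbner bases coincide (the reduced basis is unique for a fixed ordering).
Buchberger on the first generating set:
f_1 = z**3 + y**2 + z, LT = z**3.
f_2 = x**2*z + y**2 + x*z + y, LT = x**2*z.
f_3 = x*y + x*z + x + 1, LT = x*y.

S(f_1,f_2): lcm = x**2*z**3. S = x**2*y**2 + y**2*z**2 + x*z**3 + x**2*z + y*z**2.
  reduce S modulo (f_1, f_2, f_3):
  remainder y**2*z**2 + y**3 + y*z**2 + x**2 + y**2 + x*z + x + y ≠ 0; add g_4 = y**2*z**2 + y**3 + y*z**2 + x**2 + y**2 + x*z + x + y to the basis.

S(f_2,f_3): lcm = x**2*y*z. S = x**2*z**2 + y**3 + x**2*z + x*y*z + y**2 + x*z.
  reduce S modulo (f_1, f_2, f_3, g_4):
  remainder y**3 + y**2*z + x*z + y*z + y + z ≠ 0; add g_5 = y**3 + y**2*z + x*z + y*z + y + z to the basis.

S(f_2,g_4): lcm = x**2*y**2*z**2. S = x**2*y**3 + y**4*z + x**2*y*z**2 + x*y**2*z**2 + x**4 + x**2*y**2 + x**3*z + y**3*z + x**3 + x**2*y.
  reduce S modulo (f_1, f_2, f_3, g_4, g_5):
  remainder x**4 + x**3 + x*z**2 + y**2 + z**2 + y ≠ 0; add g_6 = x**4 + x**3 + x*z**2 + y**2 + z**2 + y to the basis.

S(f_3,g_4): lcm = x*y**2*z**2. S = x*y*z**3 + x*y**3 + x**3 + x*y**2 + x**2*z + y*z**2 + x**2 + x*y.
  reduce S modulo (f_1, f_2, f_3, g_4, g_5, g_6):
  remainder x**3 + y*z**2 + x**2 + y**2 + x*z ≠ 0; add g_7 = x**3 + y*z**2 + x**2 + y**2 + x*z to the basis.

The other S-polynomials (S(f_1,f_3), S(f_1,g_4), S(f_1,g_5), S(f_2,g_5), S(f_3,g_5), S(g_4,g_5), S(f_1,g_6), S(f_2,g_6), S(f_3,g_6), S(g_4,g_6), S(g_5,g_6), S(f_1,g_7), S(f_2,g_7), S(f_3,g_7), S(g_4,g_7), S(g_5,g_7), S(g_6,g_7)) all reduce to 0 modulo the current basis, so we have a Gröbner basis.
Inter-reduce: drop elements whose leading term is divisible by another's, tail-reduce, and make monic.
Reduced Gröbner basis: {y**2*z**2 + y**2*z + y*z**2 + x**2 + y**2 + y*z + x + z, x**3 + y*z**2 + x**2 + y**2 + x*z, y**3 + y**2*z + x*z + y*z + y + z, x**2*z + y**2 + x*z + y, z**3 + y**2 + z, x*y + x*z + x + 1}.

Buchberger on the second generating set:
h_1 = x**2*z + y**2 + x*z + y, LT = x**2*z.
h_2 = x**2*z + z**3 + x*z + y + z, LT = x**2*z.
h_3 = x**2*z + x*y + y**2 + x + y + 1, LT = x**2*z.

S(h_1,h_2): lcm = x**2*z. S = z**3 + y**2 + z.
  reduce S modulo (h_1, h_2, h_3):
  remainder z**3 + y**2 + z ≠ 0; add k_4 = z**3 + y**2 + z to the basis.

S(h_1,h_3): lcm = x**2*z. S = x*y + x*z + x + 1.
  reduce S modulo (h_1, h_2, h_3, k_4):
  remainder x*y + x*z + x + 1 ≠ 0; add k_5 = x*y + x*z + x + 1 to the basis.

S(h_1,k_4): lcm = x**2*z**3. S = x**2*y**2 + y**2*z**2 + x*z**3 + x**2*z + y*z**2.
  reduce S modulo (h_1, h_2, h_3, k_4, k_5):
  remainder y**2*z**2 + y**3 + y*z**2 + x**2 + y**2 + x*z + x + y ≠ 0; add k_6 = y**2*z**2 + y**3 + y*z**2 + x**2 + y**2 + x*z + x + y to the basis.

S(h_1,k_5): lcm = x**2*y*z. S = x**2*z**2 + y**3 + x**2*z + x*y*z + y**2 + x*z.
  reduce S modulo (h_1, h_2, h_3, k_4, k_5, k_6):
  remainder y**3 + y**2*z + x*z + y*z + y + z ≠ 0; add k_7 = y**3 + y**2*z + x*z + y*z + y + z to the basis.

S(h_1,k_6): lcm = x**2*y**2*z**2. S = x**2*y**3 + y**4*z + x**2*y*z**2 + x*y**2*z**2 + x**4 + x**2*y**2 + x**3*z + y**3*z + x**3 + x**2*y.
  reduce S modulo (h_1, h_2, h_3, k_4, k_5, k_6, k_7):
  remainder x**4 + x**3 + x*z**2 + y**2 + z**2 + y ≠ 0; add k_8 = x**4 + x**3 + x*z**2 + y**2 + z**2 + y to the basis.

S(k_5,k_6): lcm = x*y**2*z**2. S = x*y*z**3 + x*y**3 + x**3 + x*y**2 + x**2*z + y*z**2 + x**2 + x*y.
  reduce S modulo (h_1, h_2, h_3, k_4, k_5, k_6, k_7, k_8):
  remainder x**3 + y*z**2 + x**2 + y**2 + x*z ≠ 0; add k_9 = x**3 + y*z**2 + x**2 + y**2 + x*z to the basis.

The other S-polynomials (S(h_2,h_3), S(h_2,k_4), S(h_3,k_4), S(h_2,k_5), S(h_3,k_5), S(k_4,k_5), S(h_2,k_6), S(h_3,k_6), S(k_4,k_6), S(h_1,k_7), S(h_2,k_7), S(h_3,k_7), S(k_4,k_7), S(k_5,k_7), S(k_6,k_7), S(h_1,k_8), S(h_2,k_8), S(h_3,k_8), S(k_4,k_8), S(k_5,k_8), S(k_6,k_8), S(k_7,k_8), S(h_1,k_9), S(h_2,k_9), S(h_3,k_9), S(k_4,k_9), S(k_5,k_9), S(k_6,k_9), S(k_7,k_9), S(k_8,k_9)) all reduce to 0 modulo the current basis, so we have a Gröbner basis.
Inter-reduce: drop elements whose leading term is divisible by another's, tail-reduce, and make monic.
Reduced Gröbner basis: {y**2*z**2 + y**2*z + y*z**2 + x**2 + y**2 + y*z + x + z, x**3 + y*z**2 + x**2 + y**2 + x*z, y**3 + y**2*z + x*z + y*z + y + z, x**2*z + y**2 + x*z + y, z**3 + y**2 + z, x*y + x*z + x + 1}.

The two bases agree; hence the ideals are identical.
The choice of monomial ordering does not affect the verdict — as long as both bases are computed under the same ordering, their equality decides ideal equality.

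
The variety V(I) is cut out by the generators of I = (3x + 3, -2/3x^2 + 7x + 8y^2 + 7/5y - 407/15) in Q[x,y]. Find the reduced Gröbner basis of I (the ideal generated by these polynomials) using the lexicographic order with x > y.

G = {x + 1, y^2 + 7/40y - 87/20}

f_1 = 3x + 3, LT = x.
f_2 = -2/3x^2 + 7x + 8y^2 + 7/5y - 407/15, LT = x^2.

S(f_1,f_2): lcm = x^2. S = 23/2x + 12y^2 + 21/10y - 407/10.
  reduce S modulo (f_1, f_2):
  remainder 12y^2 + 21/10y - 261/5 ≠ 0; add g_3 = 12y^2 + 21/10y - 261/5 to the basis.

The other S-polynomials (S(f_1,g_3), S(f_2,g_3)) all reduce to 0 modulo the current basis, so we have a Gröbner basis.
Inter-reduce: drop elements whose leading term is divisible by another's, tail-reduce, and make monic.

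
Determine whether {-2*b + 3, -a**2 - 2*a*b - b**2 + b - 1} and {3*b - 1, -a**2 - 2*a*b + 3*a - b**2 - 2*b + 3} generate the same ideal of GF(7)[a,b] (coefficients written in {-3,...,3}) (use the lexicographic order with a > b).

No, the ideals differ.

For a fixed monomial order, each ideal has a unique reduced Gröbner basis; comparing bases decides equality.
Buchberger on the first generating set:
f_1 = -2*b + 3, LT = b.
f_2 = -a**2 - 2*a*b - b**2 + b - 1, LT = a**2.

The S-polynomials (S(f_1,f_2)) all reduce to 0 modulo the current basis, so we have a Gröbner basis.
Inter-reduce: drop elements whose leading term is divisible by another's, tail-reduce, and make monic.
Reduced Gröbner basis: {a**2 + 3*a, b + 2}.

Buchberger on the second generating set:
h_1 = 3*b - 1, LT = b.
h_2 = -a**2 - 2*a*b + 3*a - b**2 - 2*b + 3, LT = a**2.

The S-polynomials (S(h_1,h_2)) all reduce to 0 modulo the current basis, so we have a Gröbner basis.
Inter-reduce: drop elements whose leading term is divisible by another's, tail-reduce, and make monic.
Reduced Gröbner basis: {a**2 - 3, b + 2}.

The bases are distinct; the ideals are different.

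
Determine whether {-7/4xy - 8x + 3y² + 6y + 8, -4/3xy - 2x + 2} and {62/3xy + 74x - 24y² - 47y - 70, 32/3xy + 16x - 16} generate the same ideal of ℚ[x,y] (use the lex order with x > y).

No, the ideals differ.

Two ideals are equal iff their reduced Gröbner bases coincide (the reduced basis is unique for a fixed ordering).
Buchberger on the first generating set:
f_1 = -7/4xy - 8x + 3y² + 6y + 8, LT = xy.
f_2 = -4/3xy - 2x + 2, LT = xy.

S(f_1,f_2): lcm = xy. S = 43/14x - 12/7y² - 24/7y - 43/14.
  leading term x: no divisor's leading term divides it; move 43/14x to the remainder.
  leading term y²: no divisor's leading term divides it; move -12/7y² to the remainder.
  leading term y: no divisor's leading term divides it; move -24/7y to the remainder.
  leading term 1: no divisor's leading term divides it; move -43/14 to the remainder.
  remainder 43/14x - 12/7y² - 24/7y - 43/14 ≠ 0; add g_3 = 43/14x - 12/7y² - 24/7y - 43/14 to the basis.

S(f_1,g_3): lcm = xy. S = 32/7x + 24/43y³ - 180/301y² - 17/7y - 32/7.
  leading term x: subtract (64/43)·g_3 from 32/7x + 24/43y³ - 180/301y² - 17/7y - 32/7 → 24/43y³ + 84/43y² + 115/43y
  leading term y³: no divisor's leading term divides it; move 24/43y³ to the remainder.
  leading term y²: no divisor's leading term divides it; move 84/43y² to the remainder.
  leading term y: no divisor's leading term divides it; move 115/43y to the remainder.
  remainder 24/43y³ + 84/43y² + 115/43y ≠ 0; add g_4 = 24/43y³ + 84/43y² + 115/43y to the basis.

The other S-polynomials (S(f_2,g_3), S(f_1,g_4), S(f_2,g_4), S(g_3,g_4)) all reduce to 0 modulo the current basis, so we have a Gröbner basis.
Inter-reduce: drop elements whose leading term is divisible by another's, tail-reduce, and make monic.
Reduced Gröbner basis: {x - 24/43y² - 48/43y - 1, y³ + 7/2y² + 115/24y}.

Buchberger on the second generating set:
h_1 = 62/3xy + 74x - 24y² - 47y - 70, LT = xy.
h_2 = 32/3xy + 16x - 16, LT = xy.

S(h_1,h_2): lcm = xy. S = 129/62x - 36/31y² - 141/62y - 117/62.
  leading term x: no divisor's leading term divides it; move 129/62x to the remainder.
  leading term y²: no divisor's leading term divides it; move -36/31y² to the remainder.
  leading term y: no divisor's leading term divides it; move -141/62y to the remainder.
  leading term 1: no divisor's leading term divides it; move -117/62 to the remainder.
  remainder 129/62x - 36/31y² - 141/62y - 117/62 ≠ 0; add k_3 = 129/62x - 36/31y² - 141/62y - 117/62 to the basis.

S(h_1,k_3): lcm = xy. S = 111/31x + 24/43y³ - 91/1333y² - 3645/2666y - 105/31.
  leading term x: subtract (74/43)·k_3 from 111/31x + 24/43y³ - 91/1333y² - 3645/2666y - 105/31 → 24/43y³ + 83/43y² + 219/86y - 6/43
  leading term y³: no divisor's leading term divides it; move 24/43y³ to the remainder.
  leading term y²: no divisor's leading term divides it; move 83/43y² to the remainder.
  leading term y: no divisor's leading term divides it; move 219/86y to the remainder.
  leading term 1: no divisor's leading term divides it; move -6/43 to the remainder.
  remainder 24/43y³ + 83/43y² + 219/86y - 6/43 ≠ 0; add k_4 = 24/43y³ + 83/43y² + 219/86y - 6/43 to the basis.

The other S-polynomials (S(h_2,k_3), S(h_1,k_4), S(h_2,k_4), S(k_3,k_4)) all reduce to 0 modulo the current basis, so we have a Gröbner basis.
Inter-reduce: drop elements whose leading term is divisible by another's, tail-reduce, and make monic.
Reduced Gröbner basis: {x - 24/43y² - 47/43y - 39/43, y³ + 83/24y² + 73/16y - ¼}.

These differ, so the ideals are not equal.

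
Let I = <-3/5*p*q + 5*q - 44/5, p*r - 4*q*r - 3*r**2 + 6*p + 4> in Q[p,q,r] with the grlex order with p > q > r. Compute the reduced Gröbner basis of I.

Buchberger's algorithm terminates because the ascending chain of leading-term ideals stabilizes.

f_1 = -3/5*p*q + 5*q - 44/5, LT = p*q.
f_2 = p*r - 4*q*r - 3*r**2 + 6*p + 4, LT = p*r.

S(f_1,f_2): lcm = p*q*r. S = 4*q**2*r + 3*q*r**2 - 6*p*q - 25/3*q*r - 4*q + 44/3*r.
  leading term q**2*r: no divisor's leading term divides it; move 4*q**2*r to the remainder.
  leading term q*r**2: no divisor's leading term divides it; move 3*q*r**2 to the remainder.
  leading term p*q: subtract (10)·f_1 from -6*p*q - 25/3*q*r - 4*q + 44/3*r → -25/3*q*r - 54*q + 44/3*r + 88
  leading term q*r: no divisor's leading term divides it; move -25/3*q*r to the remainder.
  leading term q: no divisor's leading term divides it; move -54*q to the remainder.
  leading term r: no divisor's leading term divides it; move 44/3*r to the remainder.
  leading term 1: no divisor's leading term divides it; move 88 to the remainder.
  remainder 4*q**2*r + 3*q*r**2 - 25/3*q*r - 54*q + 44/3*r + 88 ≠ 0; add g_3 = 4*q**2*r + 3*q*r**2 - 25/3*q*r - 54*q + 44/3*r + 88 to the basis.

S(f_1,g_3): lcm = p*q**2*r. S = -3/4*p*q*r**2 + 25/12*p*q*r - 25/3*q**2*r + 27/2*p*q - 11/3*p*r + 44/3*q*r - 22*p.
  leading term p*q*r**2: subtract (5/4*r**2)·f_1 from -3/4*p*q*r**2 + 25/12*p*q*r - 25/3*q**2*r + 27/2*p*q - 11/3*p*r + 44/3*q*r - 22*p → 25/12*p*q*r - 25/3*q**2*r - 25/4*q*r**2 + 27/2*p*q - 11/3*p*r + 44/3*q*r + 11*r**2 - 22*p
  leading term p*q*r: subtract (-125/36*r)·f_1 from 25/12*p*q*r - 25/3*q**2*r - 25/4*q*r**2 + 27/2*p*q - 11/3*p*r + 44/3*q*r + 11*r**2 - 22*p → -25/3*q**2*r - 25/4*q*r**2 + 27/2*p*q - 11/3*p*r + 1153/36*q*r + 11*r**2 - 22*p - 275/9*r
  leading term q**2*r: subtract (-25/12)·g_3 from -25/3*q**2*r - 25/4*q*r**2 + 27/2*p*q - 11/3*p*r + 1153/36*q*r + 11*r**2 - 22*p - 275/9*r → 27/2*p*q - 11/3*p*r + 44/3*q*r + 11*r**2 - 22*p - 225/2*q + 550/3
  leading term p*q: subtract (-45/2)·f_1 from 27/2*p*q - 11/3*p*r + 44/3*q*r + 11*r**2 - 22*p - 225/2*q + 550/3 → -11/3*p*r + 44/3*q*r + 11*r**2 - 22*p - 44/3
  leading term p*r: subtract (-11/3)·f_2 from -11/3*p*r + 44/3*q*r + 11*r**2 - 22*p - 44/3 → 0
  remainder 0.

S(f_2,g_3): lcm = p*q**2*r. S = -3/4*p*q*r**2 - 4*q**3*r - 3*q**2*r**2 + 6*p*q**2 + 25/12*p*q*r + 27/2*p*q - 11/3*p*r + 4*q**2 - 22*p.
  leading term p*q*r**2: subtract (5/4*r**2)·f_1 from -3/4*p*q*r**2 - 4*q**3*r - 3*q**2*r**2 + 6*p*q**2 + 25/12*p*q*r + 27/2*p*q - 11/3*p*r + 4*q**2 - 22*p → -4*q**3*r - 3*q**2*r**2 + 6*p*q**2 + 25/12*p*q*r - 25/4*q*r**2 + 27/2*p*q - 11/3*p*r + 4*q**2 + 11*r**2 - 22*p
  leading term q**3*r: subtract (-q)·g_3 from -4*q**3*r - 3*q**2*r**2 + 6*p*q**2 + 25/12*p*q*r - 25/4*q*r**2 + 27/2*p*q - 11/3*p*r + 4*q**2 + 11*r**2 - 22*p → 6*p*q**2 + 25/12*p*q*r - 25/3*q**2*r - 25/4*q*r**2 + 27/2*p*q - 11/3*p*r - 50*q**2 + 44/3*q*r + 11*r**2 - 22*p + 88*q
  leading term p*q**2: subtract (-10*q)·f_1 from 6*p*q**2 + 25/12*p*q*r - 25/3*q**2*r - 25/4*q*r**2 + 27/2*p*q - 11/3*p*r - 50*q**2 + 44/3*q*r + 11*r**2 - 22*p + 88*q → 25/12*p*q*r - 25/3*q**2*r - 25/4*q*r**2 + 27/2*p*q - 11/3*p*r + 44/3*q*r + 11*r**2 - 22*p
  leading term p*q*r: subtract (-125/36*r)·f_1 from 25/12*p*q*r - 25/3*q**2*r - 25/4*q*r**2 + 27/2*p*q - 11/3*p*r + 44/3*q*r + 11*r**2 - 22*p → -25/3*q**2*r - 25/4*q*r**2 + 27/2*p*q - 11/3*p*r + 1153/36*q*r + 11*r**2 - 22*p - 275/9*r
  leading term q**2*r: subtract (-25/12)·g_3 from -25/3*q**2*r - 25/4*q*r**2 + 27/2*p*q - 11/3*p*r + 1153/36*q*r + 11*r**2 - 22*p - 275/9*r → 27/2*p*q - 11/3*p*r + 44/3*q*r + 11*r**2 - 22*p - 225/2*q + 550/3
  leading term p*q: subtract (-45/2)·f_1 from 27/2*p*q - 11/3*p*r + 44/3*q*r + 11*r**2 - 22*p - 225/2*q + 550/3 → -11/3*p*r + 44/3*q*r + 11*r**2 - 22*p - 44/3
  leading term p*r: subtract (-11/3)·f_2 from -11/3*p*r + 44/3*q*r + 11*r**2 - 22*p - 44/3 → 0
  remainder 0.

Every S-polynomial of the final basis reduces to 0, so we have a Gröbner basis.

G = {q**2*r + 3/4*q*r**2 - 25/12*q*r - 27/2*q + 11/3*r + 22, p*q - 25/3*q + 44/3, p*r - 4*q*r - 3*r**2 + 6*p + 4}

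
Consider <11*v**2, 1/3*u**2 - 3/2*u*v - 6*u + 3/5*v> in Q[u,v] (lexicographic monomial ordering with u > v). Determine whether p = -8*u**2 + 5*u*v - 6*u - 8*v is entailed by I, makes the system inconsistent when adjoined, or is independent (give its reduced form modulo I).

First compute the reduced Gröbner basis of I by Buchberger's algorithm.
f_1 = 11*v**2, LT = v**2.
f_2 = 1/3*u**2 - 3/2*u*v - 6*u + 3/5*v, LT = u**2.

The S-polynomials (S(f_1,f_2)) all reduce to 0 modulo the current basis, so we have a Gröbner basis.
Inter-reduce: drop elements whose leading term is divisible by another's, tail-reduce, and make monic.
Reduced Gröbner basis: {u**2 - 9/2*u*v - 18*u + 9/5*v, v**2}.
Label its elements g_1 = u**2 - 9/2*u*v - 18*u + 9/5*v, g_2 = v**2.

Reduce p = -8*u**2 + 5*u*v - 6*u - 8*v modulo G:
  leading term u**2: subtract (-8)·g_1 from -8*u**2 + 5*u*v - 6*u - 8*v → -31*u*v - 150*u + 32/5*v
  leading term u*v: no divisor's leading term divides it; move -31*u*v to the remainder.
  leading term u: no divisor's leading term divides it; move -150*u to the remainder.
  leading term v: no divisor's leading term divides it; move 32/5*v to the remainder.
  normal form = -31*u*v - 150*u + 32/5*v.
The normal form is nonzero, so p ∉ I. Since p minus its normal form lies in I, I + (p) = I + (r) where r = -31*u*v - 150*u + 32/5*v; decide whether this ideal is the whole ring.
Run Buchberger on G together with r (pairs among the g_i already reduce to 0 since G is a Gröbner basis):
g_1 = u**2 - 9/2*u*v - 18*u + 9/5*v, LT = u**2.
g_2 = v**2, LT = v**2.
r = -31*u*v - 150*u + 32/5*v, LT = u*v.

S(g_1,r): lcm = u**2*v. S = -150/31*u**2 - 9/2*u*v**2 - 2758/155*u*v + 9/5*v**2.
  reduce S modulo (g_1, g_2, r):
  remainder 100290/961*u + 12994/24025*v ≠ 0; add m_4 = 100290/961*u + 12994/24025*v to the basis.

S(g_2,r): lcm = u*v**2. S = -150/31*u*v + 32/155*v**2.
  reduce S modulo (g_1, g_2, r, m_4):
  remainder -116100/103633*v ≠ 0; add m_5 = -116100/103633*v to the basis.

The other S-polynomials (S(g_1,g_2), S(g_1,m_4), S(g_2,m_4), S(r,m_4), S(g_1,m_5), S(g_2,m_5), S(r,m_5), S(m_4,m_5)) all reduce to 0 modulo the current basis, so we have a Gröbner basis.
Inter-reduce: drop elements whose leading term is divisible by another's, tail-reduce, and make monic.
Reduced Gröbner basis: {u, v}.
The reduced Gröbner basis of I + (p) is {u, v} ≠ {1}, a proper ideal, so the enlarged system stays consistent: p is independent of I, with normal form -31*u*v - 150*u + 32/5*v.

-8*u**2 + 5*u*v - 6*u - 8*v is independent of I; its normal form modulo I is -31*u*v - 150*u + 32/5*v.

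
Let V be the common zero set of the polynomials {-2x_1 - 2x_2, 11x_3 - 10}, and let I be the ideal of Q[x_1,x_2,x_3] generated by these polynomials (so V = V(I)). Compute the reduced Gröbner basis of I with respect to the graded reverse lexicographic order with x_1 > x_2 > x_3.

G = {x_1 + x_2, x_3 - 10/11}

f_1 = -2x_1 - 2x_2, LT = x_1.
f_2 = 11x_3 - 10, LT = x_3.

The S-polynomials (S(f_1,f_2)) all reduce to 0 modulo the current basis, so we have a Gröbner basis.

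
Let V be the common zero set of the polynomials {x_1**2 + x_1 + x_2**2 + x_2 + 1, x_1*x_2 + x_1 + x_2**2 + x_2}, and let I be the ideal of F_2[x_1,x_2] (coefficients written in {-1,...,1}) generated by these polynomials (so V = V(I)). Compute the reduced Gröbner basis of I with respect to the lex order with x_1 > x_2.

f_1 = x_1**2 + x_1 + x_2**2 + x_2 + 1, LT = x_1**2.
f_2 = x_1*x_2 + x_1 + x_2**2 + x_2, LT = x_1*x_2.

S(f_1,f_2): lcm = x_1**2*x_2. S = x_1**2 + x_1*x_2**2 + x_2**3 + x_2**2 + x_2.
  reduce S modulo (f_1, f_2):
  remainder x_2 + 1 ≠ 0; add g_3 = x_2 + 1 to the basis.

The other S-polynomials (S(f_1,g_3), S(f_2,g_3)) all reduce to 0 modulo the current basis, so we have a Gröbner basis.
Inter-reduce: drop elements whose leading term is divisible by another's, tail-reduce, and make monic.

G = {x_1**2 + x_1 + 1, x_2 + 1}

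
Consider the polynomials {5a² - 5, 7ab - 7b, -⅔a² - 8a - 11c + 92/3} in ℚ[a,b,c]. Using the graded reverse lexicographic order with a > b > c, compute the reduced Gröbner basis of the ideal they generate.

G = {bc - 2b, c² - 60/11c + 76/11, a + 11/8c - 15/4}

The reduced Gröbner basis is the canonical form of the ideal for this ordering.

f_1 = 5a² - 5, LT = a².
f_2 = 7ab - 7b, LT = ab.
f_3 = -⅔a² - 8a - 11c + 92/3, LT = a².

S(f_1,f_3): lcm = a². S = -12a - 33/2c + 45.
  leading term a: no divisor's leading term divides it; move -12a to the remainder.
  leading term c: no divisor's leading term divides it; move -33/2c to the remainder.
  leading term 1: no divisor's leading term divides it; move 45 to the remainder.
  remainder -12a - 33/2c + 45 ≠ 0; add g_4 = -12a - 33/2c + 45 to the basis.

S(f_2,f_3): lcm = a²b. S = -13ab - 33/2bc + 46b.
  leading term ab: subtract (-13/7)·f_2 from -13ab - 33/2bc + 46b → -33/2bc + 33b
  leading term bc: no divisor's leading term divides it; move -33/2bc to the remainder.
  leading term b: no divisor's leading term divides it; move 33b to the remainder.
  remainder -33/2bc + 33b ≠ 0; add g_5 = -33/2bc + 33b to the basis.

S(f_1,g_4): lcm = a². S = -11/8ac + 15/4a - 1.
  leading term ac: subtract (11/96c)·g_4 from -11/8ac + 15/4a - 1 → 121/64c² + 15/4a - 165/32c - 1
  leading term c²: no divisor's leading term divides it; move 121/64c² to the remainder.
  leading term a: subtract (-5/16)·g_4 from 15/4a - 165/32c - 1 → -165/16c + 209/16
  leading term c: no divisor's leading term divides it; move -165/16c to the remainder.
  leading term 1: no divisor's leading term divides it; move 209/16 to the remainder.
  remainder 121/64c² - 165/16c + 209/16 ≠ 0; add g_6 = 121/64c² - 165/16c + 209/16 to the basis.

The other S-polynomials (S(f_1,f_2), S(f_2,g_4), S(f_3,g_4), S(f_1,g_5), S(f_2,g_5), S(f_3,g_5), S(g_4,g_5), S(f_1,g_6), S(f_2,g_6), S(f_3,g_6), S(g_4,g_6), S(g_5,g_6)) all reduce to 0 modulo the current basis, so we have a Gröbner basis.
Inter-reduce: drop elements whose leading term is divisible by another's, tail-reduce, and make monic.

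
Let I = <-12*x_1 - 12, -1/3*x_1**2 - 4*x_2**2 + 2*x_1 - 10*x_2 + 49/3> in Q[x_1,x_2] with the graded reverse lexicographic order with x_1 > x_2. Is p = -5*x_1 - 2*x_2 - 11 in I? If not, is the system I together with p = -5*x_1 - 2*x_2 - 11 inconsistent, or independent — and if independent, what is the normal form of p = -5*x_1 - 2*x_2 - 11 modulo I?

Adjoining -5*x_1 - 2*x_2 - 11 makes the ideal the whole ring: the system is inconsistent.

First compute the reduced Gröbner basis of I by Buchberger's algorithm.
f_1 = -12*x_1 - 12, LT = x_1.
f_2 = -1/3*x_1**2 - 4*x_2**2 + 2*x_1 - 10*x_2 + 49/3, LT = x_1**2.

S(f_1,f_2): lcm = x_1**2. S = -12*x_2**2 + 7*x_1 - 30*x_2 + 49.
  leading term x_2**2: no divisor's leading term divides it; move -12*x_2**2 to the remainder.
  leading term x_1: subtract (-7/12)·f_1 from 7*x_1 - 30*x_2 + 49 → -30*x_2 + 42
  leading term x_2: no divisor's leading term divides it; move -30*x_2 to the remainder.
  leading term 1: no divisor's leading term divides it; move 42 to the remainder.
  remainder -12*x_2**2 - 30*x_2 + 42 ≠ 0; add h_3 = -12*x_2**2 - 30*x_2 + 42 to the basis.

S(f_1,h_3): leading monomials are coprime, so the S-polynomial reduces to 0 (Buchberger's first criterion).
S(f_2,h_3): leading monomials are coprime, so the S-polynomial reduces to 0 (Buchberger's first criterion).
Every S-polynomial of the final basis reduces to 0, so we have a Gröbner basis.
Inter-reduce: drop elements whose leading term is divisible by another's, tail-reduce, and make monic.
Reduced Gröbner basis: {x_2**2 + 5/2*x_2 - 7/2, x_1 + 1}.
Label its elements g_1 = x_2**2 + 5/2*x_2 - 7/2, g_2 = x_1 + 1.

Reduce p = -5*x_1 - 2*x_2 - 11 modulo G:
  leading term x_1: subtract (-5)·g_2 from -5*x_1 - 2*x_2 - 11 → -2*x_2 - 6
  leading term x_2: no divisor's leading term divides it; move -2*x_2 to the remainder.
  leading term 1: no divisor's leading term divides it; move -6 to the remainder.
  normal form = -2*x_2 - 6.
The normal form is nonzero, so p ∉ I. Since p minus its normal form lies in I, I + (p) = I + (r) where r = -2*x_2 - 6; decide whether this ideal is the whole ring.
Run Buchberger on G together with r (pairs among the g_i already reduce to 0 since G is a Gröbner basis):
g_1 = x_2**2 + 5/2*x_2 - 7/2, LT = x_2**2.
g_2 = x_1 + 1, LT = x_1.
r = -2*x_2 - 6, LT = x_2.

S(g_1,g_2): leading monomials are coprime, so the S-polynomial reduces to 0 (Buchberger's first criterion).
S(g_1,r): lcm = x_2**2. S = -1/2*x_2 - 7/2.
  leading term x_2: subtract (1/4)·r from -1/2*x_2 - 7/2 → -2
  leading term 1: no divisor's leading term divides it; move -2 to the remainder.
  remainder -2 ≠ 0; add m_4 = -2 to the basis.

S(g_2,r): leading monomials are coprime, so the S-polynomial reduces to 0 (Buchberger's first criterion).
S(g_1,m_4): leading monomials are coprime, so the S-polynomial reduces to 0 (Buchberger's first criterion).
S(g_2,m_4): leading monomials are coprime, so the S-polynomial reduces to 0 (Buchberger's first criterion).
S(r,m_4): leading monomials are coprime, so the S-polynomial reduces to 0 (Buchberger's first criterion).
Every S-polynomial of the final basis reduces to 0, so we have a Gröbner basis.
Inter-reduce: drop elements whose leading term is divisible by another's, tail-reduce, and make monic.
Reduced Gröbner basis: {1}.
The reduced Gröbner basis of I + (p) is {1}: the ideal is the whole ring, so the enlarged system has no common solution — adjoining p is inconsistent.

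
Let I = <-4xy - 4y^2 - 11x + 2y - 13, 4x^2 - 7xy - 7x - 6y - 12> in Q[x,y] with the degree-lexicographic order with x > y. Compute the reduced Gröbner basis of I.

G = {y^3 - 35/22y^2 - 195/44x + 41/44y - 105/22, x^2 + 7/4y^2 + 49/16x - 19/8y + 43/16, xy + y^2 + 11/4x - 1/2y + 13/4}

f_1 = -4xy - 4y^2 - 11x + 2y - 13, LT = xy.
f_2 = 4x^2 - 7xy - 7x - 6y - 12, LT = x^2.

S(f_1,f_2): lcm = x^2y. S = 11/4xy^2 + 11/4x^2 + 5/4xy + 3/2y^2 + 13/4x + 3y.
  leading term xy^2: subtract (-11/16y)·f_1 from 11/4xy^2 + 11/4x^2 + 5/4xy + 3/2y^2 + 13/4x + 3y → -11/4y^3 + 11/4x^2 - 101/16xy + 23/8y^2 + 13/4x - 95/16y
  leading term y^3: no divisor's leading term divides it; move -11/4y^3 to the remainder.
  leading term x^2: subtract (11/16)·f_2 from 11/4x^2 - 101/16xy + 23/8y^2 + 13/4x - 95/16y → -3/2xy + 23/8y^2 + 129/16x - 29/16y + 33/4
  leading term xy: subtract (3/8)·f_1 from -3/2xy + 23/8y^2 + 129/16x - 29/16y + 33/4 → 35/8y^2 + 195/16x - 41/16y + 105/8
  leading term y^2: no divisor's leading term divides it; move 35/8y^2 to the remainder.
  leading term x: no divisor's leading term divides it; move 195/16x to the remainder.
  leading term y: no divisor's leading term divides it; move -41/16y to the remainder.
  leading term 1: no divisor's leading term divides it; move 105/8 to the remainder.
  remainder -11/4y^3 + 35/8y^2 + 195/16x - 41/16y + 105/8 ≠ 0; add g_3 = -11/4y^3 + 35/8y^2 + 195/16x - 41/16y + 105/8 to the basis.

The other S-polynomials (S(f_1,g_3), S(f_2,g_3)) all reduce to 0 modulo the current basis, so we have a Gröbner basis.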